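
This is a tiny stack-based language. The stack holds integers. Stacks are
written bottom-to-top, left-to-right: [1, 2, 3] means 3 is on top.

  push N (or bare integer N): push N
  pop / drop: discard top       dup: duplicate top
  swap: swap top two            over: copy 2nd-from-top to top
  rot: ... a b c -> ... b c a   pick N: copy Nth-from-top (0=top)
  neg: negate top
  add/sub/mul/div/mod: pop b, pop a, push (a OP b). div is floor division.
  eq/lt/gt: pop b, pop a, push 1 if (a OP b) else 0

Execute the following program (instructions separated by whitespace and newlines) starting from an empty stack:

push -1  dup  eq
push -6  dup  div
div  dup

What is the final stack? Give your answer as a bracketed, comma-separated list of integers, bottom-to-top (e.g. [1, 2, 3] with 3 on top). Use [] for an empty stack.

After 'push -1': [-1]
After 'dup': [-1, -1]
After 'eq': [1]
After 'push -6': [1, -6]
After 'dup': [1, -6, -6]
After 'div': [1, 1]
After 'div': [1]
After 'dup': [1, 1]

Answer: [1, 1]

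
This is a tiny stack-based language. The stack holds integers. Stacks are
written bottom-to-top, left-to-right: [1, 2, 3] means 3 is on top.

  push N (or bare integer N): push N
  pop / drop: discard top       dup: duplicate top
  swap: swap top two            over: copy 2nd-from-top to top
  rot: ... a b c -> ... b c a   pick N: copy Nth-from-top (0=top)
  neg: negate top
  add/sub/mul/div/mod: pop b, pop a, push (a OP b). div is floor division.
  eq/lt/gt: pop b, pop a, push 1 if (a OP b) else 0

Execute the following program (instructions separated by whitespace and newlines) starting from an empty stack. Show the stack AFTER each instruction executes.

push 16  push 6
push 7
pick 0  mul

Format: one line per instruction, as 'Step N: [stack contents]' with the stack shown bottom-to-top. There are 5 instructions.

Step 1: [16]
Step 2: [16, 6]
Step 3: [16, 6, 7]
Step 4: [16, 6, 7, 7]
Step 5: [16, 6, 49]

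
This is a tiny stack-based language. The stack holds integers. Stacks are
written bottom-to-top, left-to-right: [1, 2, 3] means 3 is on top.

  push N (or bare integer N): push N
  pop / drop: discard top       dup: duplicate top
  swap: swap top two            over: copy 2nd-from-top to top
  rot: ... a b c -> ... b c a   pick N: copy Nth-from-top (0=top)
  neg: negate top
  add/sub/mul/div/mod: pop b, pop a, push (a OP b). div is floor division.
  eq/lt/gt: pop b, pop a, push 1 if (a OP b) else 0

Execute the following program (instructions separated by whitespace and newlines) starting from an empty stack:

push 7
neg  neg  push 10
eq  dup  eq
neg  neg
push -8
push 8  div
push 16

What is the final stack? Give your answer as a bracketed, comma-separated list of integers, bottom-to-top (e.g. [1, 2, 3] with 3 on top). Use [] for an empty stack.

Answer: [1, -1, 16]

Derivation:
After 'push 7': [7]
After 'neg': [-7]
After 'neg': [7]
After 'push 10': [7, 10]
After 'eq': [0]
After 'dup': [0, 0]
After 'eq': [1]
After 'neg': [-1]
After 'neg': [1]
After 'push -8': [1, -8]
After 'push 8': [1, -8, 8]
After 'div': [1, -1]
After 'push 16': [1, -1, 16]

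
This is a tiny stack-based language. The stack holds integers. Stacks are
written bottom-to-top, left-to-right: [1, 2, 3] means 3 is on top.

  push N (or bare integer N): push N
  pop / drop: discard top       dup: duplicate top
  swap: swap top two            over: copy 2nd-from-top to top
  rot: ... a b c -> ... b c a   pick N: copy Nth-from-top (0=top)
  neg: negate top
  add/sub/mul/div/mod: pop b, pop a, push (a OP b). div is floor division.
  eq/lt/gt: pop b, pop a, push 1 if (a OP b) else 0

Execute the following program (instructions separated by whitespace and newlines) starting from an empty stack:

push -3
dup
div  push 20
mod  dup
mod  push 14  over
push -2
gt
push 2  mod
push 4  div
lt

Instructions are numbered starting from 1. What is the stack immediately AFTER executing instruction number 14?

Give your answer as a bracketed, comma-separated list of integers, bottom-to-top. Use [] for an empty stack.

Answer: [0, 14, 1, 4]

Derivation:
Step 1 ('push -3'): [-3]
Step 2 ('dup'): [-3, -3]
Step 3 ('div'): [1]
Step 4 ('push 20'): [1, 20]
Step 5 ('mod'): [1]
Step 6 ('dup'): [1, 1]
Step 7 ('mod'): [0]
Step 8 ('push 14'): [0, 14]
Step 9 ('over'): [0, 14, 0]
Step 10 ('push -2'): [0, 14, 0, -2]
Step 11 ('gt'): [0, 14, 1]
Step 12 ('push 2'): [0, 14, 1, 2]
Step 13 ('mod'): [0, 14, 1]
Step 14 ('push 4'): [0, 14, 1, 4]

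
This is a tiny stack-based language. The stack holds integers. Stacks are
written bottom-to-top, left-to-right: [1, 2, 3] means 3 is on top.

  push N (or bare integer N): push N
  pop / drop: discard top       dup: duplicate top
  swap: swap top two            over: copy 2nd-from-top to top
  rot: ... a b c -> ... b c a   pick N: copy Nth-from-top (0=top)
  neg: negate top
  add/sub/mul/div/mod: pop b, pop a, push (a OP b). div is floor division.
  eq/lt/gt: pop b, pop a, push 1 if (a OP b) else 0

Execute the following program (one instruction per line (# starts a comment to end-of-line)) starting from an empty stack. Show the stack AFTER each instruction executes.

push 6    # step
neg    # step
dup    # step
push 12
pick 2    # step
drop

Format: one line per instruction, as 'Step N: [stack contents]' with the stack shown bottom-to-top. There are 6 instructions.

Step 1: [6]
Step 2: [-6]
Step 3: [-6, -6]
Step 4: [-6, -6, 12]
Step 5: [-6, -6, 12, -6]
Step 6: [-6, -6, 12]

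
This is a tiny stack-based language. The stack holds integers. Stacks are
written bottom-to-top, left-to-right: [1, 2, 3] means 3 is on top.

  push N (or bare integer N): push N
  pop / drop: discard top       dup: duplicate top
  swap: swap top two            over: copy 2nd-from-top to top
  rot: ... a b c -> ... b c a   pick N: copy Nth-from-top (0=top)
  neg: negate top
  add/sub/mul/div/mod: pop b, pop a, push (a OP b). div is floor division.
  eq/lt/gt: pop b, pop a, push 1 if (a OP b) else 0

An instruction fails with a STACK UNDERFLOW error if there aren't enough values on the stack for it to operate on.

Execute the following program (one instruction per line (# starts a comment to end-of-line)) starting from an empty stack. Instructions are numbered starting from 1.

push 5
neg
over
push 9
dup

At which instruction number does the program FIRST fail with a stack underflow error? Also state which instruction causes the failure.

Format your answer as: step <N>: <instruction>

Answer: step 3: over

Derivation:
Step 1 ('push 5'): stack = [5], depth = 1
Step 2 ('neg'): stack = [-5], depth = 1
Step 3 ('over'): needs 2 value(s) but depth is 1 — STACK UNDERFLOW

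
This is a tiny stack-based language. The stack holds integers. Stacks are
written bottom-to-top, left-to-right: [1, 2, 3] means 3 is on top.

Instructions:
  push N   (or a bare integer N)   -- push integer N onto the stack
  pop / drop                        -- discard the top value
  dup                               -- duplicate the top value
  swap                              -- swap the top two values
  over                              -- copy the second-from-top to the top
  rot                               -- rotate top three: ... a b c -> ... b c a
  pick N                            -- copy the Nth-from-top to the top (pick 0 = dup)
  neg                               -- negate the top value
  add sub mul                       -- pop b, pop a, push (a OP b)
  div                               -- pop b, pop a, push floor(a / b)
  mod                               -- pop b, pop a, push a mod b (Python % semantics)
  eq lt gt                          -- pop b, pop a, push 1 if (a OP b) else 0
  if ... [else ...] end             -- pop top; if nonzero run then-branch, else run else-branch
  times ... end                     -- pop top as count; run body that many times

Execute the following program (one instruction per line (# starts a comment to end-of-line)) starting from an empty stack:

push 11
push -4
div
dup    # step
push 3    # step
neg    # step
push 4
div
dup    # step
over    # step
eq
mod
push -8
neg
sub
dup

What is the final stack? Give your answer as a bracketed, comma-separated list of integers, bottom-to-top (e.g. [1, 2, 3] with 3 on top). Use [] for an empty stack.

After 'push 11': [11]
After 'push -4': [11, -4]
After 'div': [-3]
After 'dup': [-3, -3]
After 'push 3': [-3, -3, 3]
After 'neg': [-3, -3, -3]
After 'push 4': [-3, -3, -3, 4]
After 'div': [-3, -3, -1]
After 'dup': [-3, -3, -1, -1]
After 'over': [-3, -3, -1, -1, -1]
After 'eq': [-3, -3, -1, 1]
After 'mod': [-3, -3, 0]
After 'push -8': [-3, -3, 0, -8]
After 'neg': [-3, -3, 0, 8]
After 'sub': [-3, -3, -8]
After 'dup': [-3, -3, -8, -8]

Answer: [-3, -3, -8, -8]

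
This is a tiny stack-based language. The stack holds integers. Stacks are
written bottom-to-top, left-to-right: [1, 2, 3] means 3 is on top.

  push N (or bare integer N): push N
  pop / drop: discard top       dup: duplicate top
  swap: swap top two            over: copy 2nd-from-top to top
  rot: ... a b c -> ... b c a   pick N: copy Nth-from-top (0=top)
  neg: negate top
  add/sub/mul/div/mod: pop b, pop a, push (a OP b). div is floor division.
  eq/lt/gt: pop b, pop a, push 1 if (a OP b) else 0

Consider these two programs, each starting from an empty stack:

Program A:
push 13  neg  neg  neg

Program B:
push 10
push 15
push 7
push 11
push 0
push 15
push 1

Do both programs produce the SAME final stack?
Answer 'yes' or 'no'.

Program A trace:
  After 'push 13': [13]
  After 'neg': [-13]
  After 'neg': [13]
  After 'neg': [-13]
Program A final stack: [-13]

Program B trace:
  After 'push 10': [10]
  After 'push 15': [10, 15]
  After 'push 7': [10, 15, 7]
  After 'push 11': [10, 15, 7, 11]
  After 'push 0': [10, 15, 7, 11, 0]
  After 'push 15': [10, 15, 7, 11, 0, 15]
  After 'push 1': [10, 15, 7, 11, 0, 15, 1]
Program B final stack: [10, 15, 7, 11, 0, 15, 1]
Same: no

Answer: no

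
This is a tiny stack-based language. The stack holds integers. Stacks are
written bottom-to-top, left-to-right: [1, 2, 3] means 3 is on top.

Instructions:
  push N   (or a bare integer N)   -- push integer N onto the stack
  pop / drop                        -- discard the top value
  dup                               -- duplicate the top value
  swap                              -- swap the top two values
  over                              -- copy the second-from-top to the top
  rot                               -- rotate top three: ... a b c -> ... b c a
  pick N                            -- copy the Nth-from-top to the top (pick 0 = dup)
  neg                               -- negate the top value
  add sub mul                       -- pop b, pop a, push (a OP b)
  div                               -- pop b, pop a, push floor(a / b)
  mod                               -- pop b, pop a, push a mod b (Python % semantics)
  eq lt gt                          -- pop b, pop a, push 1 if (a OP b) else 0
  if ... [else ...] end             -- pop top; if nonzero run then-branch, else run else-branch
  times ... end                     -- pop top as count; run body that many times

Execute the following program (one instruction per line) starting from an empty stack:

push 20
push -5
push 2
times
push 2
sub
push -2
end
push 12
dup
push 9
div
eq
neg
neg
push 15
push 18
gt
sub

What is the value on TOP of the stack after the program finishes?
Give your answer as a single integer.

After 'push 20': [20]
After 'push -5': [20, -5]
After 'push 2': [20, -5, 2]
After 'times': [20, -5]
After 'push 2': [20, -5, 2]
After 'sub': [20, -7]
After 'push -2': [20, -7, -2]
After 'push 2': [20, -7, -2, 2]
After 'sub': [20, -7, -4]
After 'push -2': [20, -7, -4, -2]
  ...
After 'dup': [20, -7, -4, -2, 12, 12]
After 'push 9': [20, -7, -4, -2, 12, 12, 9]
After 'div': [20, -7, -4, -2, 12, 1]
After 'eq': [20, -7, -4, -2, 0]
After 'neg': [20, -7, -4, -2, 0]
After 'neg': [20, -7, -4, -2, 0]
After 'push 15': [20, -7, -4, -2, 0, 15]
After 'push 18': [20, -7, -4, -2, 0, 15, 18]
After 'gt': [20, -7, -4, -2, 0, 0]
After 'sub': [20, -7, -4, -2, 0]

Answer: 0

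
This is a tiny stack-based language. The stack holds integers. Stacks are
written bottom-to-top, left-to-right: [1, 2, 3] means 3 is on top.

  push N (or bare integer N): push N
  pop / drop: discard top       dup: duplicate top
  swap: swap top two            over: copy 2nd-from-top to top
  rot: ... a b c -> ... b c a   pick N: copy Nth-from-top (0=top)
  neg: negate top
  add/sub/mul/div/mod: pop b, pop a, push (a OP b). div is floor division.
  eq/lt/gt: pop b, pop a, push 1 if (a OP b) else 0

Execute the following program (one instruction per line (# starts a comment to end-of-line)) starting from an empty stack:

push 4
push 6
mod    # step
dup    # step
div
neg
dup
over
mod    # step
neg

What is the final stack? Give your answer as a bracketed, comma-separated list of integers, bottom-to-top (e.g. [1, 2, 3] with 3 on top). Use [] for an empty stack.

After 'push 4': [4]
After 'push 6': [4, 6]
After 'mod': [4]
After 'dup': [4, 4]
After 'div': [1]
After 'neg': [-1]
After 'dup': [-1, -1]
After 'over': [-1, -1, -1]
After 'mod': [-1, 0]
After 'neg': [-1, 0]

Answer: [-1, 0]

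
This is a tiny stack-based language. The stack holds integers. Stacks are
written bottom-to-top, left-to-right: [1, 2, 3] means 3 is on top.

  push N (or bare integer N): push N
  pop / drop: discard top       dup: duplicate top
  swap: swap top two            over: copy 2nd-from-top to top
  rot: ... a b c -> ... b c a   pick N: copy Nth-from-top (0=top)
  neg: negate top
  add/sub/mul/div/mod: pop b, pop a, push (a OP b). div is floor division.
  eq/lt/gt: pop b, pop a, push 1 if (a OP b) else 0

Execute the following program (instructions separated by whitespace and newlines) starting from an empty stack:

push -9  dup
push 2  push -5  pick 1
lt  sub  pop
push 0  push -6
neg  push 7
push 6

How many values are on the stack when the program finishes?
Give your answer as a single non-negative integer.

Answer: 6

Derivation:
After 'push -9': stack = [-9] (depth 1)
After 'dup': stack = [-9, -9] (depth 2)
After 'push 2': stack = [-9, -9, 2] (depth 3)
After 'push -5': stack = [-9, -9, 2, -5] (depth 4)
After 'pick 1': stack = [-9, -9, 2, -5, 2] (depth 5)
After 'lt': stack = [-9, -9, 2, 1] (depth 4)
After 'sub': stack = [-9, -9, 1] (depth 3)
After 'pop': stack = [-9, -9] (depth 2)
After 'push 0': stack = [-9, -9, 0] (depth 3)
After 'push -6': stack = [-9, -9, 0, -6] (depth 4)
After 'neg': stack = [-9, -9, 0, 6] (depth 4)
After 'push 7': stack = [-9, -9, 0, 6, 7] (depth 5)
After 'push 6': stack = [-9, -9, 0, 6, 7, 6] (depth 6)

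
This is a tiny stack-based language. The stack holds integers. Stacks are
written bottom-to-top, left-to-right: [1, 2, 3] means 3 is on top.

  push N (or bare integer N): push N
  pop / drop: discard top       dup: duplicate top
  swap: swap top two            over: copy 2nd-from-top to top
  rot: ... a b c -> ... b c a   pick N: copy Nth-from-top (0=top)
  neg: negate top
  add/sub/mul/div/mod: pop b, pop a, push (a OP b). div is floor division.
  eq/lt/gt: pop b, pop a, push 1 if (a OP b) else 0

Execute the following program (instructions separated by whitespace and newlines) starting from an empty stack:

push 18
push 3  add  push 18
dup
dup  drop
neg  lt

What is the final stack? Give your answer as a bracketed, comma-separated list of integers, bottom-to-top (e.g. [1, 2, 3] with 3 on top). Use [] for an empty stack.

After 'push 18': [18]
After 'push 3': [18, 3]
After 'add': [21]
After 'push 18': [21, 18]
After 'dup': [21, 18, 18]
After 'dup': [21, 18, 18, 18]
After 'drop': [21, 18, 18]
After 'neg': [21, 18, -18]
After 'lt': [21, 0]

Answer: [21, 0]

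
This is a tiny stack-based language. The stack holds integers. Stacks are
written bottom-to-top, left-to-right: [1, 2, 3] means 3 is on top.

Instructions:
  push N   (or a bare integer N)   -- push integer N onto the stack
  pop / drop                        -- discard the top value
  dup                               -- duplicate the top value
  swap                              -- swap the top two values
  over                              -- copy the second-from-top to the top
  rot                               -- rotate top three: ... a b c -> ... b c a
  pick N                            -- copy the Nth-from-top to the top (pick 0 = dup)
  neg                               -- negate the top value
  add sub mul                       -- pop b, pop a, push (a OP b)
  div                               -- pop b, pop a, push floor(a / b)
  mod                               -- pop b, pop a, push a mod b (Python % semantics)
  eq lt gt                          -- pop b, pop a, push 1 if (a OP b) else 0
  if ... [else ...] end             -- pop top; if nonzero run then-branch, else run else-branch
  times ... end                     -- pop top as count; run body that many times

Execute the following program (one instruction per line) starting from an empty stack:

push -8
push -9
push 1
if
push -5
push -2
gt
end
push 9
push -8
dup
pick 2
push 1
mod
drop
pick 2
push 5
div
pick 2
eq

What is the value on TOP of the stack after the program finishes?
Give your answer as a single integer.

Answer: 0

Derivation:
After 'push -8': [-8]
After 'push -9': [-8, -9]
After 'push 1': [-8, -9, 1]
After 'if': [-8, -9]
After 'push -5': [-8, -9, -5]
After 'push -2': [-8, -9, -5, -2]
After 'gt': [-8, -9, 0]
After 'push 9': [-8, -9, 0, 9]
After 'push -8': [-8, -9, 0, 9, -8]
After 'dup': [-8, -9, 0, 9, -8, -8]
After 'pick 2': [-8, -9, 0, 9, -8, -8, 9]
After 'push 1': [-8, -9, 0, 9, -8, -8, 9, 1]
After 'mod': [-8, -9, 0, 9, -8, -8, 0]
After 'drop': [-8, -9, 0, 9, -8, -8]
After 'pick 2': [-8, -9, 0, 9, -8, -8, 9]
After 'push 5': [-8, -9, 0, 9, -8, -8, 9, 5]
After 'div': [-8, -9, 0, 9, -8, -8, 1]
After 'pick 2': [-8, -9, 0, 9, -8, -8, 1, -8]
After 'eq': [-8, -9, 0, 9, -8, -8, 0]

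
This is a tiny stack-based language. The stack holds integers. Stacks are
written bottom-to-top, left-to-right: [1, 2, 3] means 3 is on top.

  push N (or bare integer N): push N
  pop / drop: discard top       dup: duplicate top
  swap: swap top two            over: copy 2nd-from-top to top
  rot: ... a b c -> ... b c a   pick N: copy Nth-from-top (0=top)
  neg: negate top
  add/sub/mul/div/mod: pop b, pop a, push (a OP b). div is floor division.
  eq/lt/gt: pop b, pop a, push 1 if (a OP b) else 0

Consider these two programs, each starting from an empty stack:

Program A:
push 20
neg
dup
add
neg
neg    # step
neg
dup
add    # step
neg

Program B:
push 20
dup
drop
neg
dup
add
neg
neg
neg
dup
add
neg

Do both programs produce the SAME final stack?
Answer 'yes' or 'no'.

Answer: yes

Derivation:
Program A trace:
  After 'push 20': [20]
  After 'neg': [-20]
  After 'dup': [-20, -20]
  After 'add': [-40]
  After 'neg': [40]
  After 'neg': [-40]
  After 'neg': [40]
  After 'dup': [40, 40]
  After 'add': [80]
  After 'neg': [-80]
Program A final stack: [-80]

Program B trace:
  After 'push 20': [20]
  After 'dup': [20, 20]
  After 'drop': [20]
  After 'neg': [-20]
  After 'dup': [-20, -20]
  After 'add': [-40]
  After 'neg': [40]
  After 'neg': [-40]
  After 'neg': [40]
  After 'dup': [40, 40]
  After 'add': [80]
  After 'neg': [-80]
Program B final stack: [-80]
Same: yes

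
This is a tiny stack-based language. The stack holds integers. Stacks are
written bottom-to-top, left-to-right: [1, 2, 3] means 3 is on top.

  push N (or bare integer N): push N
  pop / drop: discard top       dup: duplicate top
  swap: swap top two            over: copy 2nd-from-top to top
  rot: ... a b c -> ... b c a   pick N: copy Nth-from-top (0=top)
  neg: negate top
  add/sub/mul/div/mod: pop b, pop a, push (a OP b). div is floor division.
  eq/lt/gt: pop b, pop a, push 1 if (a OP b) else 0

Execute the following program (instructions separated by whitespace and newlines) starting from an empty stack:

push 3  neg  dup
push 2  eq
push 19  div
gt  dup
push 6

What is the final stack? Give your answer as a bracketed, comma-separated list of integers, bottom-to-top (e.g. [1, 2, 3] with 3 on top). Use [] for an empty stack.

After 'push 3': [3]
After 'neg': [-3]
After 'dup': [-3, -3]
After 'push 2': [-3, -3, 2]
After 'eq': [-3, 0]
After 'push 19': [-3, 0, 19]
After 'div': [-3, 0]
After 'gt': [0]
After 'dup': [0, 0]
After 'push 6': [0, 0, 6]

Answer: [0, 0, 6]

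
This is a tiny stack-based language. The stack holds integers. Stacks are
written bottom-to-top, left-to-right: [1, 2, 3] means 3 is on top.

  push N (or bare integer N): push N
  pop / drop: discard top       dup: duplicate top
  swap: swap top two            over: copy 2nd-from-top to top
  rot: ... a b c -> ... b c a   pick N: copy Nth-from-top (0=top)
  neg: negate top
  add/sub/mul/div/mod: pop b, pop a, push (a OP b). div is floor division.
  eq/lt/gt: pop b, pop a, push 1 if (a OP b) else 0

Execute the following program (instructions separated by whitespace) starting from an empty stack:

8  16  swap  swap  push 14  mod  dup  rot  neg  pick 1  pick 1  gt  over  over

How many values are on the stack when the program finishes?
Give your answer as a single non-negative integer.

After 'push 8': stack = [8] (depth 1)
After 'push 16': stack = [8, 16] (depth 2)
After 'swap': stack = [16, 8] (depth 2)
After 'swap': stack = [8, 16] (depth 2)
After 'push 14': stack = [8, 16, 14] (depth 3)
After 'mod': stack = [8, 2] (depth 2)
After 'dup': stack = [8, 2, 2] (depth 3)
After 'rot': stack = [2, 2, 8] (depth 3)
After 'neg': stack = [2, 2, -8] (depth 3)
After 'pick 1': stack = [2, 2, -8, 2] (depth 4)
After 'pick 1': stack = [2, 2, -8, 2, -8] (depth 5)
After 'gt': stack = [2, 2, -8, 1] (depth 4)
After 'over': stack = [2, 2, -8, 1, -8] (depth 5)
After 'over': stack = [2, 2, -8, 1, -8, 1] (depth 6)

Answer: 6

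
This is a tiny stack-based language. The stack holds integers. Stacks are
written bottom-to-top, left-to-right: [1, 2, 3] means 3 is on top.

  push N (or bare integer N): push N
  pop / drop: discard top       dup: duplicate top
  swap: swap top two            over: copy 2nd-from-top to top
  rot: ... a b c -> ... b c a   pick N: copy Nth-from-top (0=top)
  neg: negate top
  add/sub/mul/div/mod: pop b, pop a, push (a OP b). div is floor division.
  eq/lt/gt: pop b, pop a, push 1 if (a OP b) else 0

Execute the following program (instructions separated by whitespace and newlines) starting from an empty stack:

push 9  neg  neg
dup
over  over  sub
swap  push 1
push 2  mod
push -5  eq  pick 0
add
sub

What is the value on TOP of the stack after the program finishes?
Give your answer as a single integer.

After 'push 9': [9]
After 'neg': [-9]
After 'neg': [9]
After 'dup': [9, 9]
After 'over': [9, 9, 9]
After 'over': [9, 9, 9, 9]
After 'sub': [9, 9, 0]
After 'swap': [9, 0, 9]
After 'push 1': [9, 0, 9, 1]
After 'push 2': [9, 0, 9, 1, 2]
After 'mod': [9, 0, 9, 1]
After 'push -5': [9, 0, 9, 1, -5]
After 'eq': [9, 0, 9, 0]
After 'pick 0': [9, 0, 9, 0, 0]
After 'add': [9, 0, 9, 0]
After 'sub': [9, 0, 9]

Answer: 9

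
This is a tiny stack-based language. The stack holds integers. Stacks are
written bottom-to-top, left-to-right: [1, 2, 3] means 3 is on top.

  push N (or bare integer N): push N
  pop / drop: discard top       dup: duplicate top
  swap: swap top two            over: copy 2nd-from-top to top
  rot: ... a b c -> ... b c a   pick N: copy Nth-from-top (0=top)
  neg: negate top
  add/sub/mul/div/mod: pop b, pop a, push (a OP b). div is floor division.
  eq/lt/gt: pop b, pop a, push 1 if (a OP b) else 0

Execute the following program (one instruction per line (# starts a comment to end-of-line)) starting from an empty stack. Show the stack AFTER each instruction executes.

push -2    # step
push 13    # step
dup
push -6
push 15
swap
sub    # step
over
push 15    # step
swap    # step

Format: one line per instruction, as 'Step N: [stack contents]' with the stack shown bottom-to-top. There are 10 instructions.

Step 1: [-2]
Step 2: [-2, 13]
Step 3: [-2, 13, 13]
Step 4: [-2, 13, 13, -6]
Step 5: [-2, 13, 13, -6, 15]
Step 6: [-2, 13, 13, 15, -6]
Step 7: [-2, 13, 13, 21]
Step 8: [-2, 13, 13, 21, 13]
Step 9: [-2, 13, 13, 21, 13, 15]
Step 10: [-2, 13, 13, 21, 15, 13]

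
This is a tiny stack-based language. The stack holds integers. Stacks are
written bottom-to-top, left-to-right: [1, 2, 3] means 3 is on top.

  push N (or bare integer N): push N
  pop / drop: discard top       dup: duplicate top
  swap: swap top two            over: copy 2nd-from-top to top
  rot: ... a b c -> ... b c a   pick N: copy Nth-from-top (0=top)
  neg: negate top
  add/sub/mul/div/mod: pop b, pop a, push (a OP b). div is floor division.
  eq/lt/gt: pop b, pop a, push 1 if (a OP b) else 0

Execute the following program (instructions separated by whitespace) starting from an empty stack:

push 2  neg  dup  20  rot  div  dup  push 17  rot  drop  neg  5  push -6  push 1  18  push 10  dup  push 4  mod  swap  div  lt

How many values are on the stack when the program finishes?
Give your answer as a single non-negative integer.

Answer: 7

Derivation:
After 'push 2': stack = [2] (depth 1)
After 'neg': stack = [-2] (depth 1)
After 'dup': stack = [-2, -2] (depth 2)
After 'push 20': stack = [-2, -2, 20] (depth 3)
After 'rot': stack = [-2, 20, -2] (depth 3)
After 'div': stack = [-2, -10] (depth 2)
After 'dup': stack = [-2, -10, -10] (depth 3)
After 'push 17': stack = [-2, -10, -10, 17] (depth 4)
After 'rot': stack = [-2, -10, 17, -10] (depth 4)
After 'drop': stack = [-2, -10, 17] (depth 3)
  ...
After 'push -6': stack = [-2, -10, -17, 5, -6] (depth 5)
After 'push 1': stack = [-2, -10, -17, 5, -6, 1] (depth 6)
After 'push 18': stack = [-2, -10, -17, 5, -6, 1, 18] (depth 7)
After 'push 10': stack = [-2, -10, -17, 5, -6, 1, 18, 10] (depth 8)
After 'dup': stack = [-2, -10, -17, 5, -6, 1, 18, 10, 10] (depth 9)
After 'push 4': stack = [-2, -10, -17, 5, -6, 1, 18, 10, 10, 4] (depth 10)
After 'mod': stack = [-2, -10, -17, 5, -6, 1, 18, 10, 2] (depth 9)
After 'swap': stack = [-2, -10, -17, 5, -6, 1, 18, 2, 10] (depth 9)
After 'div': stack = [-2, -10, -17, 5, -6, 1, 18, 0] (depth 8)
After 'lt': stack = [-2, -10, -17, 5, -6, 1, 0] (depth 7)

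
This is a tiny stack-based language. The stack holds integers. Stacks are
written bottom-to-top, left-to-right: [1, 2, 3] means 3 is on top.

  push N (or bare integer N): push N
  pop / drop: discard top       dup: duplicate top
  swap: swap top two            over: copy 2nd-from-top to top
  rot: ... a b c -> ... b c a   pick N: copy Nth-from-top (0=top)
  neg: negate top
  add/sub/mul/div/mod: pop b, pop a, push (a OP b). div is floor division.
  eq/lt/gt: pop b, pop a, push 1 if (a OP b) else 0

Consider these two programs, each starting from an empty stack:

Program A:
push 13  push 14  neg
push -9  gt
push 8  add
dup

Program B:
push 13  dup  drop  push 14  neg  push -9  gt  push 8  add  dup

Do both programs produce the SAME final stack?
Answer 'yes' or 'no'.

Program A trace:
  After 'push 13': [13]
  After 'push 14': [13, 14]
  After 'neg': [13, -14]
  After 'push -9': [13, -14, -9]
  After 'gt': [13, 0]
  After 'push 8': [13, 0, 8]
  After 'add': [13, 8]
  After 'dup': [13, 8, 8]
Program A final stack: [13, 8, 8]

Program B trace:
  After 'push 13': [13]
  After 'dup': [13, 13]
  After 'drop': [13]
  After 'push 14': [13, 14]
  After 'neg': [13, -14]
  After 'push -9': [13, -14, -9]
  After 'gt': [13, 0]
  After 'push 8': [13, 0, 8]
  After 'add': [13, 8]
  After 'dup': [13, 8, 8]
Program B final stack: [13, 8, 8]
Same: yes

Answer: yes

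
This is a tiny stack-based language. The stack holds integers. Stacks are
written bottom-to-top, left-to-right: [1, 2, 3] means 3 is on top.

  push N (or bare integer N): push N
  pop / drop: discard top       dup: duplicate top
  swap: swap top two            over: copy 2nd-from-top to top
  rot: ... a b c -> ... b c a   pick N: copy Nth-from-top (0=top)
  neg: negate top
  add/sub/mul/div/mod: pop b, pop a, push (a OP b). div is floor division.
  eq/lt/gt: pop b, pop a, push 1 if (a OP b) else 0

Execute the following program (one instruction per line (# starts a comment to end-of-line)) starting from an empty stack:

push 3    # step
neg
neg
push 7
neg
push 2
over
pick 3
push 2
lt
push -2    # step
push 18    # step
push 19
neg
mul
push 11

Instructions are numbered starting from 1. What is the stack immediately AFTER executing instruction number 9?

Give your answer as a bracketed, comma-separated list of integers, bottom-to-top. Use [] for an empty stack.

Step 1 ('push 3'): [3]
Step 2 ('neg'): [-3]
Step 3 ('neg'): [3]
Step 4 ('push 7'): [3, 7]
Step 5 ('neg'): [3, -7]
Step 6 ('push 2'): [3, -7, 2]
Step 7 ('over'): [3, -7, 2, -7]
Step 8 ('pick 3'): [3, -7, 2, -7, 3]
Step 9 ('push 2'): [3, -7, 2, -7, 3, 2]

Answer: [3, -7, 2, -7, 3, 2]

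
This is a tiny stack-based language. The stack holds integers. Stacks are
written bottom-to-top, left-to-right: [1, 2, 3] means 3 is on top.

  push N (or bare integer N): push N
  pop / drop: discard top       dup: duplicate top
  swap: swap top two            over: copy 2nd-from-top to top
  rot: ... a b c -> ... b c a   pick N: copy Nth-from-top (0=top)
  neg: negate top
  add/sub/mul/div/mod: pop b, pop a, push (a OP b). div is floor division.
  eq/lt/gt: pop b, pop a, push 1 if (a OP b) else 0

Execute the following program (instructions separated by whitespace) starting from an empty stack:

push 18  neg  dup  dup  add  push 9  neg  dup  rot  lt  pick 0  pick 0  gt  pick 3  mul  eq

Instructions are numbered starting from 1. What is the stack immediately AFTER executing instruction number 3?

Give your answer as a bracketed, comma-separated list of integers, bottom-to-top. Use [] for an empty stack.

Step 1 ('push 18'): [18]
Step 2 ('neg'): [-18]
Step 3 ('dup'): [-18, -18]

Answer: [-18, -18]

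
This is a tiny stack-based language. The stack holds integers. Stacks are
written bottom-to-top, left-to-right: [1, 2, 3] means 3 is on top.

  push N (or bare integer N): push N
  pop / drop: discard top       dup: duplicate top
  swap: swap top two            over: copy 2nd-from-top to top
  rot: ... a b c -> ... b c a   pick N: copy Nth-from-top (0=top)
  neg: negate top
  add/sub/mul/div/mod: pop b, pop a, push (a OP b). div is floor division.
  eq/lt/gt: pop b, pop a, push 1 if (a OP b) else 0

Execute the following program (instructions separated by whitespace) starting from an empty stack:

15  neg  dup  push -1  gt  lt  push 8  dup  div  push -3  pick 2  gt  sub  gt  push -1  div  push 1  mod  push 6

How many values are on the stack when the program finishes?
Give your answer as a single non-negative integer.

After 'push 15': stack = [15] (depth 1)
After 'neg': stack = [-15] (depth 1)
After 'dup': stack = [-15, -15] (depth 2)
After 'push -1': stack = [-15, -15, -1] (depth 3)
After 'gt': stack = [-15, 0] (depth 2)
After 'lt': stack = [1] (depth 1)
After 'push 8': stack = [1, 8] (depth 2)
After 'dup': stack = [1, 8, 8] (depth 3)
After 'div': stack = [1, 1] (depth 2)
After 'push -3': stack = [1, 1, -3] (depth 3)
After 'pick 2': stack = [1, 1, -3, 1] (depth 4)
After 'gt': stack = [1, 1, 0] (depth 3)
After 'sub': stack = [1, 1] (depth 2)
After 'gt': stack = [0] (depth 1)
After 'push -1': stack = [0, -1] (depth 2)
After 'div': stack = [0] (depth 1)
After 'push 1': stack = [0, 1] (depth 2)
After 'mod': stack = [0] (depth 1)
After 'push 6': stack = [0, 6] (depth 2)

Answer: 2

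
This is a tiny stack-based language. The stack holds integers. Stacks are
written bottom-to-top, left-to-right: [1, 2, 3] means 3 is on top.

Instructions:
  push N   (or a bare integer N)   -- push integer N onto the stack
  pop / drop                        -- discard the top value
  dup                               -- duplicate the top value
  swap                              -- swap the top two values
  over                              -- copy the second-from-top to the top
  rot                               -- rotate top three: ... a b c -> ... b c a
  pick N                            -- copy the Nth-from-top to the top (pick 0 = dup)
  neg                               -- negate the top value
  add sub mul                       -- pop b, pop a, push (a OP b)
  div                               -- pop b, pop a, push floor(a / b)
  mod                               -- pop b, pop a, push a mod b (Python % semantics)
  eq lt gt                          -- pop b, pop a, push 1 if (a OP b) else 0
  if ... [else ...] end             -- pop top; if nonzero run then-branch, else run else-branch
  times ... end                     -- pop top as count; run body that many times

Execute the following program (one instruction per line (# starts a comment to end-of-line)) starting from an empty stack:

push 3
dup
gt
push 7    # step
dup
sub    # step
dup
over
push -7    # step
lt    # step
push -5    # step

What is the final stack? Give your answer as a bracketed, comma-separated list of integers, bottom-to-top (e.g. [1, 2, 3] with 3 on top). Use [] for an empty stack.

After 'push 3': [3]
After 'dup': [3, 3]
After 'gt': [0]
After 'push 7': [0, 7]
After 'dup': [0, 7, 7]
After 'sub': [0, 0]
After 'dup': [0, 0, 0]
After 'over': [0, 0, 0, 0]
After 'push -7': [0, 0, 0, 0, -7]
After 'lt': [0, 0, 0, 0]
After 'push -5': [0, 0, 0, 0, -5]

Answer: [0, 0, 0, 0, -5]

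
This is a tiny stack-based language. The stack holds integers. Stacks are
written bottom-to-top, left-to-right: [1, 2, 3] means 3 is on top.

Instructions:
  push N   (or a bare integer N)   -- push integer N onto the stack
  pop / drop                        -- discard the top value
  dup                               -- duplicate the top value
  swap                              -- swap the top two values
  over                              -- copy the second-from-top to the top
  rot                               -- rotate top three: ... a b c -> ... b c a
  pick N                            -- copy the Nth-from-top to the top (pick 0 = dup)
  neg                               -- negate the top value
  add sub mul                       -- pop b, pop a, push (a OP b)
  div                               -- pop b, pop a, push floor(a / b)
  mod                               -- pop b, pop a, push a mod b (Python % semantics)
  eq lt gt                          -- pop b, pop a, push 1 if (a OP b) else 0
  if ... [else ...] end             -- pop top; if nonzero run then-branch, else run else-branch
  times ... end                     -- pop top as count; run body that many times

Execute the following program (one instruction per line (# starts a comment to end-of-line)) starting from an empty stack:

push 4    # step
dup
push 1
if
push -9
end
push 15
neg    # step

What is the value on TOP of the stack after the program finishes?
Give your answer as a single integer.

After 'push 4': [4]
After 'dup': [4, 4]
After 'push 1': [4, 4, 1]
After 'if': [4, 4]
After 'push -9': [4, 4, -9]
After 'push 15': [4, 4, -9, 15]
After 'neg': [4, 4, -9, -15]

Answer: -15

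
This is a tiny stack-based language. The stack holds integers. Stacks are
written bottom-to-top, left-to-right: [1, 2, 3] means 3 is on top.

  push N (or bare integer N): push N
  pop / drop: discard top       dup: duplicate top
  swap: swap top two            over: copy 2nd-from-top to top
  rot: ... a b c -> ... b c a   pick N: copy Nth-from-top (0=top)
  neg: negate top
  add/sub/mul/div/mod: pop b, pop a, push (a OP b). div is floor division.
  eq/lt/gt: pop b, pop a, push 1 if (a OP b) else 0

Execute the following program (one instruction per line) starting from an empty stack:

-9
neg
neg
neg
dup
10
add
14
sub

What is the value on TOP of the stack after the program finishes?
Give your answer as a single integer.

Answer: 5

Derivation:
After 'push -9': [-9]
After 'neg': [9]
After 'neg': [-9]
After 'neg': [9]
After 'dup': [9, 9]
After 'push 10': [9, 9, 10]
After 'add': [9, 19]
After 'push 14': [9, 19, 14]
After 'sub': [9, 5]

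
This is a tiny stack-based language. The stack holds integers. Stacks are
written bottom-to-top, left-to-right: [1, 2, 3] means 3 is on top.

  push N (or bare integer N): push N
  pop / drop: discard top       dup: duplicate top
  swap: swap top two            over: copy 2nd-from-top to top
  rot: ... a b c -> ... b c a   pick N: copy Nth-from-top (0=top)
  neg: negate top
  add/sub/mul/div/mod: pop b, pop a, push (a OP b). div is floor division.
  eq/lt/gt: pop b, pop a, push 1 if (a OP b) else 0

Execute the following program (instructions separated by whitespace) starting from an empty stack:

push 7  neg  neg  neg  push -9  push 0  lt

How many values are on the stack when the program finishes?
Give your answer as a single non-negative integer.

Answer: 2

Derivation:
After 'push 7': stack = [7] (depth 1)
After 'neg': stack = [-7] (depth 1)
After 'neg': stack = [7] (depth 1)
After 'neg': stack = [-7] (depth 1)
After 'push -9': stack = [-7, -9] (depth 2)
After 'push 0': stack = [-7, -9, 0] (depth 3)
After 'lt': stack = [-7, 1] (depth 2)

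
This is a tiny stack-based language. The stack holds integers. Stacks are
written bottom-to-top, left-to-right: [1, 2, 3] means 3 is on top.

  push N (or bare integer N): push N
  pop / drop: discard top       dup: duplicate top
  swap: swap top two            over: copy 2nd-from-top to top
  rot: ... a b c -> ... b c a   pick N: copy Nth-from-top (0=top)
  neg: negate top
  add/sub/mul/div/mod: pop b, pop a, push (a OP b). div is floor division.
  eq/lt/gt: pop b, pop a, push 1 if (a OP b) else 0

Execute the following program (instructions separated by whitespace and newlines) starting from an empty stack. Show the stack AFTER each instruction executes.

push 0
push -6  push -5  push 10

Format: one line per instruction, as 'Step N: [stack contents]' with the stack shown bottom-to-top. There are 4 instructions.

Step 1: [0]
Step 2: [0, -6]
Step 3: [0, -6, -5]
Step 4: [0, -6, -5, 10]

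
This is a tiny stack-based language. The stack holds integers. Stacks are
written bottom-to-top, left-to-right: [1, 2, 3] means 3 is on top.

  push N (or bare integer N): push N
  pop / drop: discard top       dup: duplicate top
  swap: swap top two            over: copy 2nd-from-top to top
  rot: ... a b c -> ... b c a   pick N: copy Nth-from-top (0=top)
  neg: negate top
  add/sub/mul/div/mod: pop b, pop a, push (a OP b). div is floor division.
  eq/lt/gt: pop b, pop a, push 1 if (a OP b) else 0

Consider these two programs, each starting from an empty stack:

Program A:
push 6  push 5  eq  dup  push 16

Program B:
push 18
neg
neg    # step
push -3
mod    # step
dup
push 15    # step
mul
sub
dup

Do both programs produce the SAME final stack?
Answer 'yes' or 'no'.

Answer: no

Derivation:
Program A trace:
  After 'push 6': [6]
  After 'push 5': [6, 5]
  After 'eq': [0]
  After 'dup': [0, 0]
  After 'push 16': [0, 0, 16]
Program A final stack: [0, 0, 16]

Program B trace:
  After 'push 18': [18]
  After 'neg': [-18]
  After 'neg': [18]
  After 'push -3': [18, -3]
  After 'mod': [0]
  After 'dup': [0, 0]
  After 'push 15': [0, 0, 15]
  After 'mul': [0, 0]
  After 'sub': [0]
  After 'dup': [0, 0]
Program B final stack: [0, 0]
Same: no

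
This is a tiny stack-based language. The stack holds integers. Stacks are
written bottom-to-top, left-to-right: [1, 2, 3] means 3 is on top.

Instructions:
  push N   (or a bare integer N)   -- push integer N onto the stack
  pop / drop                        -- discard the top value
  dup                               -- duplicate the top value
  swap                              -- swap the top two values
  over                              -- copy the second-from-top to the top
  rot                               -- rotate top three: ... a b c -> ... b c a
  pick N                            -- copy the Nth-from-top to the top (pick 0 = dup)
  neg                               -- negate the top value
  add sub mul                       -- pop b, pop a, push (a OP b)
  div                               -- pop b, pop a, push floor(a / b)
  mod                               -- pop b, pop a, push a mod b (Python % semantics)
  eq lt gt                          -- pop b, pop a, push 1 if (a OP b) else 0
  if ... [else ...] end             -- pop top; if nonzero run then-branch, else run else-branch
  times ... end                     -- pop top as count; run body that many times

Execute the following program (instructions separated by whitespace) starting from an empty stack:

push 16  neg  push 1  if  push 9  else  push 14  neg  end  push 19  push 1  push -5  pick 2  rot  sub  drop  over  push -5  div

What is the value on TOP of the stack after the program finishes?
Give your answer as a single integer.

Answer: -4

Derivation:
After 'push 16': [16]
After 'neg': [-16]
After 'push 1': [-16, 1]
After 'if': [-16]
After 'push 9': [-16, 9]
After 'push 19': [-16, 9, 19]
After 'push 1': [-16, 9, 19, 1]
After 'push -5': [-16, 9, 19, 1, -5]
After 'pick 2': [-16, 9, 19, 1, -5, 19]
After 'rot': [-16, 9, 19, -5, 19, 1]
After 'sub': [-16, 9, 19, -5, 18]
After 'drop': [-16, 9, 19, -5]
After 'over': [-16, 9, 19, -5, 19]
After 'push -5': [-16, 9, 19, -5, 19, -5]
After 'div': [-16, 9, 19, -5, -4]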